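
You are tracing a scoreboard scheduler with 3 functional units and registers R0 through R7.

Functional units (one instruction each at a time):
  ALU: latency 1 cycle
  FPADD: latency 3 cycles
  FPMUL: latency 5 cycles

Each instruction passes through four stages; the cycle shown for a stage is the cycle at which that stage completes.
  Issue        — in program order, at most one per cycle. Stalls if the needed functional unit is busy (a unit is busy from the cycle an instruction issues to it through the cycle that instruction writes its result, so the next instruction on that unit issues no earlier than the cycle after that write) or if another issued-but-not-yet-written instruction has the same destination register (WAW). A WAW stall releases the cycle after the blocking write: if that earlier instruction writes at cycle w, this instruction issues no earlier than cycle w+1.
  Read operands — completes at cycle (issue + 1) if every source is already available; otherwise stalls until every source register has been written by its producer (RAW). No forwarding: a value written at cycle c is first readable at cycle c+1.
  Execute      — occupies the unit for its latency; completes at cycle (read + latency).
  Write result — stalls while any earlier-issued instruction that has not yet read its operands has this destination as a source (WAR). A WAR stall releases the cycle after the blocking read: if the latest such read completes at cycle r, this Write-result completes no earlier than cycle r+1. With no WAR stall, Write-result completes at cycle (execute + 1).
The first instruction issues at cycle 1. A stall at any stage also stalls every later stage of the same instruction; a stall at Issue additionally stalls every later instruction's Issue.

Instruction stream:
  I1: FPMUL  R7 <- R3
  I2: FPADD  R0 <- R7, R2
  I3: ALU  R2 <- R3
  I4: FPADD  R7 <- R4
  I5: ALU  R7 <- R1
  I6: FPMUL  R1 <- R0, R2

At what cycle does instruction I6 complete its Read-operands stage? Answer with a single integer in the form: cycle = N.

I1  is:1  ro:2  ex:7  wr:8
I2  is:2  ro:9  ex:12  wr:13  — RAW R7: wait I1 write@8
I3  is:3  ro:4  ex:5  wr:10  — WAR R2: wait I2 read@9
I4  is:14  ro:15  ex:18  wr:19  — struct: FPADD busy until I2 writes@13
I5  is:20  ro:21  ex:22  wr:23  — WAW R7: wait I4 write@19
I6  is:21  ro:22  ex:27  wr:28

cycle = 22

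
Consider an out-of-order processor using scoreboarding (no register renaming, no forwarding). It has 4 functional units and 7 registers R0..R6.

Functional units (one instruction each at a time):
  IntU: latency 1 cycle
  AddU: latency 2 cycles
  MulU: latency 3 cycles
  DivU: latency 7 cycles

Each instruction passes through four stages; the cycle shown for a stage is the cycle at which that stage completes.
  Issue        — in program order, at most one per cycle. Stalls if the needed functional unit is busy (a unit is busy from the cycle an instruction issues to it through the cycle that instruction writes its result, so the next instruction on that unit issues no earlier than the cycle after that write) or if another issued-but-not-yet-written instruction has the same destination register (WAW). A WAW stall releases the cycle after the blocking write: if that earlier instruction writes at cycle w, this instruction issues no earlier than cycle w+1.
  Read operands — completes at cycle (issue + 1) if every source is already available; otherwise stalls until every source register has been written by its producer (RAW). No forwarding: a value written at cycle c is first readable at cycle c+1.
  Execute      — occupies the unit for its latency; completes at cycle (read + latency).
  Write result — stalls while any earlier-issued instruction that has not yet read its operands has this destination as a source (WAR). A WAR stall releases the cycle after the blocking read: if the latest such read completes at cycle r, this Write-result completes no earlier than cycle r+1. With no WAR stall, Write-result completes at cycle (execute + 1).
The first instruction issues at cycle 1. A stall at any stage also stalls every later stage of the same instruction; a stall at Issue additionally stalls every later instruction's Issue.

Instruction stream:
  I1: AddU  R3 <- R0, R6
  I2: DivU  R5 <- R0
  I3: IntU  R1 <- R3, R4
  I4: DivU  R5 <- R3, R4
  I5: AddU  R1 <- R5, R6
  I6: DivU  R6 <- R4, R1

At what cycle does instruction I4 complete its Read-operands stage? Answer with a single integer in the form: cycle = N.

t=1  issue I1 (AddU)
t=2  I1 read-ops | issue I2 (DivU)
t=3  I2 read-ops | issue I3 (IntU)
t=4  I1 finished on AddU
t=5  I1→R3
t=6  I3 read-ops
t=7  I3 finished on IntU
t=8  I3→R1
t=10  I2 finished on DivU
t=11  I2→R5
t=12  issue I4 (DivU)
t=13  I4 read-ops | issue I5 (AddU)
t=20  I4 finished on DivU
t=21  I4→R5
t=22  I5 read-ops | issue I6 (DivU)
t=24  I5 finished on AddU
t=25  I5→R1
t=26  I6 read-ops
t=33  I6 finished on DivU
t=34  I6→R6

cycle = 13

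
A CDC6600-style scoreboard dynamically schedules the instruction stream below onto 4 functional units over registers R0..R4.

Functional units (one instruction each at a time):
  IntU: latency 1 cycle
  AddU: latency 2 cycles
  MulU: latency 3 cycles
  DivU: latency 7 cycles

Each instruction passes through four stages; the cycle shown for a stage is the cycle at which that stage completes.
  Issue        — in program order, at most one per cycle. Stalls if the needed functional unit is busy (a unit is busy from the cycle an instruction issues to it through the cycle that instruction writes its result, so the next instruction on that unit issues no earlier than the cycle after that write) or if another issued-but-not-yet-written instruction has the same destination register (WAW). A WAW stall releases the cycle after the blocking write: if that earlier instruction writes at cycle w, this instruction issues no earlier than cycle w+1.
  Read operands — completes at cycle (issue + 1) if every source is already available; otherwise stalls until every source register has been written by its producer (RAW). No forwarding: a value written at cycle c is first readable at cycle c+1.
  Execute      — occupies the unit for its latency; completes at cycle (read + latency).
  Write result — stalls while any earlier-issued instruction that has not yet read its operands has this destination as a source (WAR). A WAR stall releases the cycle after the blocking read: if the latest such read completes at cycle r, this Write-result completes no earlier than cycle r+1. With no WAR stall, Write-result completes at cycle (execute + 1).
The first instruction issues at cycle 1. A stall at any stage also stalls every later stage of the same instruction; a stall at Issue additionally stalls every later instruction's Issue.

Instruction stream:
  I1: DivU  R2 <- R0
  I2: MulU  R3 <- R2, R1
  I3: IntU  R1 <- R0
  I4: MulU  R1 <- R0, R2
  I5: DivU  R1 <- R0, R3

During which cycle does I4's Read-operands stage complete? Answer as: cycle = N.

cycle = 17

t=1  I1 dispatched to DivU
t=2  I1 operands ready; I2 dispatched to MulU
t=3  I3 dispatched to IntU
t=4  I3 operands ready
t=5  I3 complete
t=9  I1 complete
t=10  R2←I1
t=11  I2 operands ready
t=12  R1←I3
t=14  I2 complete
t=15  R3←I2
t=16  I4 dispatched to MulU
t=17  I4 operands ready
t=20  I4 complete
t=21  R1←I4
t=22  I5 dispatched to DivU
t=23  I5 operands ready
t=30  I5 complete
t=31  R1←I5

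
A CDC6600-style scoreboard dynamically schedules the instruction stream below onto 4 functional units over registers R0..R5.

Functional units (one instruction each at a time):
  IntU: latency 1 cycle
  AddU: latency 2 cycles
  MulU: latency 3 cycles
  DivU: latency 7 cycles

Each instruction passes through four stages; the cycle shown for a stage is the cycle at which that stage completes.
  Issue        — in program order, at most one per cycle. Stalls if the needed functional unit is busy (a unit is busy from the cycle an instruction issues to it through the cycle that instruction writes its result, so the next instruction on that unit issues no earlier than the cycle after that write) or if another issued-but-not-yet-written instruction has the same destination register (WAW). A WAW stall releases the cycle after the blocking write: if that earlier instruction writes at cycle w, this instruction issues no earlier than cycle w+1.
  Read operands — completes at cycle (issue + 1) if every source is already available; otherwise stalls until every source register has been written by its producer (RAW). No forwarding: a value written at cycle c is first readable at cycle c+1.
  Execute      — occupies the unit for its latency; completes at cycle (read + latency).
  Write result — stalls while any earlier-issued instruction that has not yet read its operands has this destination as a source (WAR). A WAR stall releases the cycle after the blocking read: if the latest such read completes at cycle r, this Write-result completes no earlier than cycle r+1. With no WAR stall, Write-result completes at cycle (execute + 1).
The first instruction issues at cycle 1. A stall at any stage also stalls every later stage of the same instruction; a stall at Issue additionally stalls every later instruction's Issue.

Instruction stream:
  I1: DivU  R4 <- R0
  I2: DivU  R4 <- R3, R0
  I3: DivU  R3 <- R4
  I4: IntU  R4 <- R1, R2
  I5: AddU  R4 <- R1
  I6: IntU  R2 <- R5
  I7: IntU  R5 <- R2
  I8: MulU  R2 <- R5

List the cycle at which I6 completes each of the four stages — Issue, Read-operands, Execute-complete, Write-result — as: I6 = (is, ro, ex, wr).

cycle 1: I1→DivU
cycle 2: I1 RO
cycle 9: I1 EX
cycle 10: I1 WR R4
cycle 11: I2→DivU
cycle 12: I2 RO
cycle 19: I2 EX
cycle 20: I2 WR R4
cycle 21: I3→DivU
cycle 22: I3 RO | I4→IntU
cycle 23: I4 RO
cycle 24: I4 EX
cycle 25: I4 WR R4
cycle 26: I5→AddU
cycle 27: I5 RO | I6→IntU
cycle 28: I6 RO
cycle 29: I3 EX | I5 EX | I6 EX
cycle 30: I3 WR R3 | I5 WR R4 | I6 WR R2
cycle 31: I7→IntU
cycle 32: I7 RO | I8→MulU
cycle 33: I7 EX
cycle 34: I7 WR R5
cycle 35: I8 RO
cycle 38: I8 EX
cycle 39: I8 WR R2

I6 = (27, 28, 29, 30)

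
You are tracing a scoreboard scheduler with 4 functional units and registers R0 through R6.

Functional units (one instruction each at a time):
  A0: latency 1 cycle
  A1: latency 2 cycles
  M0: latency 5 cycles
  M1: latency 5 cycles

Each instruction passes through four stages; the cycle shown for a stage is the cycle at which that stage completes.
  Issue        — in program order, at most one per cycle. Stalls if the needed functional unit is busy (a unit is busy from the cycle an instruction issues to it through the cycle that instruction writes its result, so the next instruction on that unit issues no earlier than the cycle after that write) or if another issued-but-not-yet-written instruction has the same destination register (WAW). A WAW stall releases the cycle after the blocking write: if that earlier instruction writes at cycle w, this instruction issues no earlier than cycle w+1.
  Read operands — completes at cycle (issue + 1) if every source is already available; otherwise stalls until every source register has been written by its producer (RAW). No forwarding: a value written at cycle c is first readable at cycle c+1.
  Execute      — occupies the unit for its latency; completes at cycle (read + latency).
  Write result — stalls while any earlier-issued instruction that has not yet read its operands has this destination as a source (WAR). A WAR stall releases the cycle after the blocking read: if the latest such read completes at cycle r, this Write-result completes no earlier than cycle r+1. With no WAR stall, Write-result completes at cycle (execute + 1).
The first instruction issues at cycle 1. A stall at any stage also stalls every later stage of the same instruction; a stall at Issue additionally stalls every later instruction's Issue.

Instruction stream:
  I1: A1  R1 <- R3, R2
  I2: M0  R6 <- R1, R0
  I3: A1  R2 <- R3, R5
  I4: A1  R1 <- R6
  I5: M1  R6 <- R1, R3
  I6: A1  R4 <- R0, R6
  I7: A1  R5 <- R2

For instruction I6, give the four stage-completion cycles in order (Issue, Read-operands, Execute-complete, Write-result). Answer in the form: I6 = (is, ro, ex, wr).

cycle 1: I1→A1
cycle 2: I1 RO; I2→M0
cycle 4: I1 EX
cycle 5: I1 WR R1
cycle 6: I2 RO; I3→A1
cycle 7: I3 RO
cycle 9: I3 EX
cycle 10: I3 WR R2
cycle 11: I2 EX; I4→A1
cycle 12: I2 WR R6
cycle 13: I4 RO; I5→M1
cycle 15: I4 EX
cycle 16: I4 WR R1
cycle 17: I5 RO; I6→A1
cycle 22: I5 EX
cycle 23: I5 WR R6
cycle 24: I6 RO
cycle 26: I6 EX
cycle 27: I6 WR R4
cycle 28: I7→A1
cycle 29: I7 RO
cycle 31: I7 EX
cycle 32: I7 WR R5

I6 = (17, 24, 26, 27)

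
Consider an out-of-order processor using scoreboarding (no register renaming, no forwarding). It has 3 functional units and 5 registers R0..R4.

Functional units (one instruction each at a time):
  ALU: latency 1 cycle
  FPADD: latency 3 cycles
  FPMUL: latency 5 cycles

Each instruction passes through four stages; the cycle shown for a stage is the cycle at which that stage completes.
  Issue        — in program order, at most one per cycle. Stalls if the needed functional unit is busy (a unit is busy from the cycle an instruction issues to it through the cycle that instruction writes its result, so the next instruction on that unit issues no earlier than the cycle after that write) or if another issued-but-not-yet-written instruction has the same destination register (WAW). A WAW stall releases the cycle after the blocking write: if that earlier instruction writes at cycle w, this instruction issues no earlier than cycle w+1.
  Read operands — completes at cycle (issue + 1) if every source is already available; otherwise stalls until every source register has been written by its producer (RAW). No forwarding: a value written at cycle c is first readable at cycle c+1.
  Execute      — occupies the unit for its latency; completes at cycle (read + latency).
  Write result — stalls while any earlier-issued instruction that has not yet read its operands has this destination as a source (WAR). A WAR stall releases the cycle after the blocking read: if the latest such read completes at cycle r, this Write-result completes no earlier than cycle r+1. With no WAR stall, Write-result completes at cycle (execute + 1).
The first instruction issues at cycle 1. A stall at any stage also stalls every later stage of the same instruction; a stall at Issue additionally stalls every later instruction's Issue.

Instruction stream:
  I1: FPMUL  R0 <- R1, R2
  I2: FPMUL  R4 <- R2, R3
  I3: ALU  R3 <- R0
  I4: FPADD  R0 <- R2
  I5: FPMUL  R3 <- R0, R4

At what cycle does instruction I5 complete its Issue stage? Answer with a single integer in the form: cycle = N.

cycle = 17

t=1  I1 issues→FPMUL
t=2  I1 reads
t=7  I1 exec-done
t=8  I1 writes R0
t=9  I2 issues→FPMUL
t=10  I2 reads; I3 issues→ALU
t=11  I3 reads; I4 issues→FPADD
t=12  I3 exec-done; I4 reads
t=13  I3 writes R3
t=15  I2 exec-done; I4 exec-done
t=16  I2 writes R4; I4 writes R0
t=17  I5 issues→FPMUL
t=18  I5 reads
t=23  I5 exec-done
t=24  I5 writes R3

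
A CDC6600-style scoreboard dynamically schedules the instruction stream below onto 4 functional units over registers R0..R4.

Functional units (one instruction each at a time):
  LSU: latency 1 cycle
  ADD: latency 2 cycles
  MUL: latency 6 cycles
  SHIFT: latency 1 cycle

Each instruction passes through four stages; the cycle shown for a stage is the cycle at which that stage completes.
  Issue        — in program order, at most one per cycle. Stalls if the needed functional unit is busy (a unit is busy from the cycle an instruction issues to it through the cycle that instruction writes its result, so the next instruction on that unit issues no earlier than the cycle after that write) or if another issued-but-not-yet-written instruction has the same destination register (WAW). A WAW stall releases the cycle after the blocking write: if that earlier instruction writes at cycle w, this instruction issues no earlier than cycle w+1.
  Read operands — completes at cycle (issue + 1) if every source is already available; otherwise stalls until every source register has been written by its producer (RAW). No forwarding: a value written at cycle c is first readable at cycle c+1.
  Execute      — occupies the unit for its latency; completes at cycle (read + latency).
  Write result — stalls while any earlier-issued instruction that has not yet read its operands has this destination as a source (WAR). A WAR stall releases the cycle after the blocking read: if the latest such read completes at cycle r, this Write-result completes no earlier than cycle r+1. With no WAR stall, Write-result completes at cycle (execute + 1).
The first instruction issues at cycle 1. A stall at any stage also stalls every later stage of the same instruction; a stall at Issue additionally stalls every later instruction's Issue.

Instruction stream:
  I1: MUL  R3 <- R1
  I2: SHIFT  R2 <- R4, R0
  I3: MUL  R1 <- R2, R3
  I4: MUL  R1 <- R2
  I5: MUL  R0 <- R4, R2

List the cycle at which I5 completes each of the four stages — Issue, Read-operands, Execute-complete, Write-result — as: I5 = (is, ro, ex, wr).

[I1] 1/2/8/9
[I2] 2/3/4/5
[I3] 10/11/17/18  (struct: MUL busy until I1 writes@9)
[I4] 19/20/26/27  (struct: MUL busy until I3 writes@18)
[I5] 28/29/35/36  (struct: MUL busy until I4 writes@27)

I5 = (28, 29, 35, 36)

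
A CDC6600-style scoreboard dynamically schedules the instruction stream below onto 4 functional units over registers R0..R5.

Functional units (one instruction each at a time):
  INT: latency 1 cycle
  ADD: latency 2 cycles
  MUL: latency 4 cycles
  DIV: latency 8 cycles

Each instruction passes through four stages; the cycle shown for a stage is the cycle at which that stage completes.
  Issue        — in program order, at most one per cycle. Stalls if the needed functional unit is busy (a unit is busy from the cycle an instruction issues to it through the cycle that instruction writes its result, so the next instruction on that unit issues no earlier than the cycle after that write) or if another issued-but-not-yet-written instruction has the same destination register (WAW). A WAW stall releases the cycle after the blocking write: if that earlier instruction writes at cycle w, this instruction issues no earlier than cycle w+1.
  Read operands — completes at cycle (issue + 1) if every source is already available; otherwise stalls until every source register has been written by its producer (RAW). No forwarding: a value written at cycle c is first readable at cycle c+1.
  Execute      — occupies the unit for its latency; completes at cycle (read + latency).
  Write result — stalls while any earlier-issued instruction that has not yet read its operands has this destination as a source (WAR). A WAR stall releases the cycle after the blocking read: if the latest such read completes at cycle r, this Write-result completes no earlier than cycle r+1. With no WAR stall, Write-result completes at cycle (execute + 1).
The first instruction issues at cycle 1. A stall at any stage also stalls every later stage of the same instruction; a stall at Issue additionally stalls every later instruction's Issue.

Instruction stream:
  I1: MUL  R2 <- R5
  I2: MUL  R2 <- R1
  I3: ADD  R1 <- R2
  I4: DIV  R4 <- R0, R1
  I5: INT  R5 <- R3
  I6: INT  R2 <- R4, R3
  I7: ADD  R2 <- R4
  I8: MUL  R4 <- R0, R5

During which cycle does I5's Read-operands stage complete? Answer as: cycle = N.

cycle = 12

cycle 1: issue I1 (MUL)
cycle 2: I1 read-ops
cycle 6: I1 finished on MUL
cycle 7: I1→R2
cycle 8: issue I2 (MUL)
cycle 9: I2 read-ops | issue I3 (ADD)
cycle 10: issue I4 (DIV)
cycle 11: issue I5 (INT)
cycle 12: I5 read-ops
cycle 13: I2 finished on MUL | I5 finished on INT
cycle 14: I2→R2 | I5→R5
cycle 15: I3 read-ops | issue I6 (INT)
cycle 17: I3 finished on ADD
cycle 18: I3→R1
cycle 19: I4 read-ops
cycle 27: I4 finished on DIV
cycle 28: I4→R4
cycle 29: I6 read-ops
cycle 30: I6 finished on INT
cycle 31: I6→R2
cycle 32: issue I7 (ADD)
cycle 33: I7 read-ops | issue I8 (MUL)
cycle 34: I8 read-ops
cycle 35: I7 finished on ADD
cycle 36: I7→R2
cycle 38: I8 finished on MUL
cycle 39: I8→R4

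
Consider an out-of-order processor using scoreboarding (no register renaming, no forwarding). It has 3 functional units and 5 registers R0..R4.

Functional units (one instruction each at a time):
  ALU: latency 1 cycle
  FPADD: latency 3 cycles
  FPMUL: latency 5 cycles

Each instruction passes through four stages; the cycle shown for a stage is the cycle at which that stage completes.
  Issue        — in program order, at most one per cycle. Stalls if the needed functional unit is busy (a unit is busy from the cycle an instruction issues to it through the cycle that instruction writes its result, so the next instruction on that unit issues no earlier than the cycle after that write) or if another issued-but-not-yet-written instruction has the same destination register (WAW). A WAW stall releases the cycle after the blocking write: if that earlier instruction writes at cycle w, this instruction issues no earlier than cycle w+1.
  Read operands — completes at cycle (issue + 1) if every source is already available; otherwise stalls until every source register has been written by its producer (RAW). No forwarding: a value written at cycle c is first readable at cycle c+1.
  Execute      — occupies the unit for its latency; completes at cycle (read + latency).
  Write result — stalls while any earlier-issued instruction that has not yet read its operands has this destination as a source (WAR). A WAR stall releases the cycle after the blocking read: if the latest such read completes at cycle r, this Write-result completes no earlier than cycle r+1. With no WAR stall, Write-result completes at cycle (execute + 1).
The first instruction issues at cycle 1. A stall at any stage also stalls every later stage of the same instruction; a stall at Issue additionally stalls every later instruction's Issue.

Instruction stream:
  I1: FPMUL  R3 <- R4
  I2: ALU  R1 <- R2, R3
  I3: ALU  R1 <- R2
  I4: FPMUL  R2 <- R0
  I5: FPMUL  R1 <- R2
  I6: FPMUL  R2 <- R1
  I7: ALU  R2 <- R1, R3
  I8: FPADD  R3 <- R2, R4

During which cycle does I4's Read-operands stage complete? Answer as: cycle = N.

cycle = 14

[1] I1 issues→FPMUL
[2] I1 reads; I2 issues→ALU
[7] I1 exec-done
[8] I1 writes R3
[9] I2 reads
[10] I2 exec-done
[11] I2 writes R1
[12] I3 issues→ALU
[13] I3 reads; I4 issues→FPMUL
[14] I3 exec-done; I4 reads
[15] I3 writes R1
[19] I4 exec-done
[20] I4 writes R2
[21] I5 issues→FPMUL
[22] I5 reads
[27] I5 exec-done
[28] I5 writes R1
[29] I6 issues→FPMUL
[30] I6 reads
[35] I6 exec-done
[36] I6 writes R2
[37] I7 issues→ALU
[38] I7 reads; I8 issues→FPADD
[39] I7 exec-done
[40] I7 writes R2
[41] I8 reads
[44] I8 exec-done
[45] I8 writes R3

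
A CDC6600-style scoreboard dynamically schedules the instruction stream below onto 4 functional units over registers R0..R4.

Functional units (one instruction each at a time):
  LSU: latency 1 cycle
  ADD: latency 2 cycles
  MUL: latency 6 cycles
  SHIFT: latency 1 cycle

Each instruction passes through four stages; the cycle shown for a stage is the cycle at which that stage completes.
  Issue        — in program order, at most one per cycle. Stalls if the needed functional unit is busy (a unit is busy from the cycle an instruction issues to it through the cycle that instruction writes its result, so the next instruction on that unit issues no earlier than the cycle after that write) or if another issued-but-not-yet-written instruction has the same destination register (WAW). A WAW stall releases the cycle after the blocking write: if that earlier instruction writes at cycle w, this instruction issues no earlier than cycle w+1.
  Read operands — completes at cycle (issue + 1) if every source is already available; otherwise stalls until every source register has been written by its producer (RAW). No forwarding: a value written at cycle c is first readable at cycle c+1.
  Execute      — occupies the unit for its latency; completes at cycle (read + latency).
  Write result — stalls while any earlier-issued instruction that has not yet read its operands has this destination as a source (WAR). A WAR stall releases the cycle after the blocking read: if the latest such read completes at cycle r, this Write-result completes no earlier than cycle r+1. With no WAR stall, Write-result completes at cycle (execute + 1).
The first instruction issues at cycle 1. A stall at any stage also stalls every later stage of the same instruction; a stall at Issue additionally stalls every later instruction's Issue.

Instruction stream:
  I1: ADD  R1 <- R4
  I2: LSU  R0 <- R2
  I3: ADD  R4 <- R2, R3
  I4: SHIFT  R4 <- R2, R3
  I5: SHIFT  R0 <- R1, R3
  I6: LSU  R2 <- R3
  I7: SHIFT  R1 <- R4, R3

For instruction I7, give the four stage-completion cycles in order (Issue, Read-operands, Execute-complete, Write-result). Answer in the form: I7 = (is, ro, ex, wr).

I7 = (19, 20, 21, 22)

1) issue 1, read 2, done 4, write 5
2) issue 2, read 3, done 4, write 5
3) issue 6, read 7, done 9, write 10  <struct: ADD busy until I1 writes@5>
4) issue 11, read 12, done 13, write 14  <WAW R4: wait I3 write@10>
5) issue 15, read 16, done 17, write 18  <struct: SHIFT busy until I4 writes@14>
6) issue 16, read 17, done 18, write 19
7) issue 19, read 20, done 21, write 22  <struct: SHIFT busy until I5 writes@18>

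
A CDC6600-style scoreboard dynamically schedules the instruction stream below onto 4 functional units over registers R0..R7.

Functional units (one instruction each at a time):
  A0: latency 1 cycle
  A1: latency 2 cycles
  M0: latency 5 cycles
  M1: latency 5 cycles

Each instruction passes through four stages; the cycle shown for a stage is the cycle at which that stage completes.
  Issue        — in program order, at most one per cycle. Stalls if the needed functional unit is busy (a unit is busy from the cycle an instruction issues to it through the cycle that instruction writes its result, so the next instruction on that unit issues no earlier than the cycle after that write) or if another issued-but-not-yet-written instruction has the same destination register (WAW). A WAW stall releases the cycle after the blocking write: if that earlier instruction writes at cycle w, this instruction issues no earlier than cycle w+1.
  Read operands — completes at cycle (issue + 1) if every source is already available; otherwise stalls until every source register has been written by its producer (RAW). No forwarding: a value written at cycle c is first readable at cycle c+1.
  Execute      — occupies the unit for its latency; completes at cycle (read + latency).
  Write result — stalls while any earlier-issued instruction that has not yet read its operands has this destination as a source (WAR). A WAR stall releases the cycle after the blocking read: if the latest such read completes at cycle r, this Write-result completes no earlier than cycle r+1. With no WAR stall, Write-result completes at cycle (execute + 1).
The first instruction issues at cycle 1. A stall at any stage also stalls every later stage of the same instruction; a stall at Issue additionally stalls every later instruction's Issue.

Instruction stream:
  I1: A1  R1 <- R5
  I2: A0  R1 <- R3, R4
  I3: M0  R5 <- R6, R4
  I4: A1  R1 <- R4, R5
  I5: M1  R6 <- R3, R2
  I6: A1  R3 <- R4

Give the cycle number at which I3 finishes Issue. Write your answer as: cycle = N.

cycle = 7

[I1] 1/2/4/5
[I2] 6/7/8/9  (WAW R1: wait I1 write@5)
[I3] 7/8/13/14
[I4] 10/15/17/18  (WAW R1: wait I2 write@9; RAW R5: wait I3 write@14)
[I5] 11/12/17/18
[I6] 19/20/22/23  (struct: A1 busy until I4 writes@18)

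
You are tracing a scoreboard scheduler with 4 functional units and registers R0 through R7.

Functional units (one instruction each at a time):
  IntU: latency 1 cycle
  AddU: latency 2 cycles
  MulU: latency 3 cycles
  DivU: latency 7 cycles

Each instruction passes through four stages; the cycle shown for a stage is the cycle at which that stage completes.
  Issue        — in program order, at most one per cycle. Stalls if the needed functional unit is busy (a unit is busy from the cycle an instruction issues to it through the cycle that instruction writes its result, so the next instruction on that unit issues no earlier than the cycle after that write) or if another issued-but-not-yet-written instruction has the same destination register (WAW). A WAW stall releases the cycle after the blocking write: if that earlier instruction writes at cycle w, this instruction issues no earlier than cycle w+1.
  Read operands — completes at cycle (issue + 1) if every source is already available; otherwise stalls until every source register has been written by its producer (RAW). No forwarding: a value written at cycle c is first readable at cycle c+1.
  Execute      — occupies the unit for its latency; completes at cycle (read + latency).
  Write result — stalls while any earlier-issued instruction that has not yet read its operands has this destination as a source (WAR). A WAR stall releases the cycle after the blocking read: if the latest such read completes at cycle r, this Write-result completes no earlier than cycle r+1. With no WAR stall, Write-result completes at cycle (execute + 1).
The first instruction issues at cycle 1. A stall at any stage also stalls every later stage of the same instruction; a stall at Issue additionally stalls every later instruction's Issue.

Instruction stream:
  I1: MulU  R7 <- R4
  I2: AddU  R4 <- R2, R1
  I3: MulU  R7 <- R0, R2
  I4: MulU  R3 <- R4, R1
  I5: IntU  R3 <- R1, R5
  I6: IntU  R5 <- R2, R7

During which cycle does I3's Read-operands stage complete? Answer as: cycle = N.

cycle = 8

I1 -> (1, 2, 5, 6)
I2 -> (2, 3, 5, 6)
I3 -> (7, 8, 11, 12)  // struct: MulU busy until I1 writes@6
I4 -> (13, 14, 17, 18)  // struct: MulU busy until I3 writes@12
I5 -> (19, 20, 21, 22)  // WAW R3: wait I4 write@18
I6 -> (23, 24, 25, 26)  // struct: IntU busy until I5 writes@22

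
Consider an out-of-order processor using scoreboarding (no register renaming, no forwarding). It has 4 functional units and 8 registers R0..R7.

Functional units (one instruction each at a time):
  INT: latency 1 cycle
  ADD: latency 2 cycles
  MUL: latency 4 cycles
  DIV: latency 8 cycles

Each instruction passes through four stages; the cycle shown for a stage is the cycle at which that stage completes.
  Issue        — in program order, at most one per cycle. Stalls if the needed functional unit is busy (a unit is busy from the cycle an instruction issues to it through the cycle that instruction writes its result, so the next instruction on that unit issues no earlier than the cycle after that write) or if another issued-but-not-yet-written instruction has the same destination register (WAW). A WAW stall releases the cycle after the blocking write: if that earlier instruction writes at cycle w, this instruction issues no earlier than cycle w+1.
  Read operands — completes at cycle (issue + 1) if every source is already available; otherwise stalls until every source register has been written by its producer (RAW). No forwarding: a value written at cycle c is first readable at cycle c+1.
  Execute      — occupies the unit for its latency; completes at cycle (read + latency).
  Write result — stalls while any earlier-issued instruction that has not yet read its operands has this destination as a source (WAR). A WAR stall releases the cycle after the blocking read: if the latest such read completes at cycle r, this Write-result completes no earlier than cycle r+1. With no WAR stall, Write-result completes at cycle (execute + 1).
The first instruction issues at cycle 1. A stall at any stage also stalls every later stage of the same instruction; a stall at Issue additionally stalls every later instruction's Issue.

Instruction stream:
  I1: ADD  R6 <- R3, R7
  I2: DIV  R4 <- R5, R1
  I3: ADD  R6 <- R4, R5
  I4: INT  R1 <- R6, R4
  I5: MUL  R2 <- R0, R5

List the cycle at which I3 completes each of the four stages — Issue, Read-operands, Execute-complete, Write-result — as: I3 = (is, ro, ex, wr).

I1: IS=1 RO=2 EX=4 WR=5
I2: IS=2 RO=3 EX=11 WR=12
I3: IS=6 RO=13 EX=15 WR=16  [struct: ADD busy until I1 writes@5; RAW R4: wait I2 write@12]
I4: IS=7 RO=17 EX=18 WR=19  [RAW R6: wait I3 write@16]
I5: IS=8 RO=9 EX=13 WR=14

I3 = (6, 13, 15, 16)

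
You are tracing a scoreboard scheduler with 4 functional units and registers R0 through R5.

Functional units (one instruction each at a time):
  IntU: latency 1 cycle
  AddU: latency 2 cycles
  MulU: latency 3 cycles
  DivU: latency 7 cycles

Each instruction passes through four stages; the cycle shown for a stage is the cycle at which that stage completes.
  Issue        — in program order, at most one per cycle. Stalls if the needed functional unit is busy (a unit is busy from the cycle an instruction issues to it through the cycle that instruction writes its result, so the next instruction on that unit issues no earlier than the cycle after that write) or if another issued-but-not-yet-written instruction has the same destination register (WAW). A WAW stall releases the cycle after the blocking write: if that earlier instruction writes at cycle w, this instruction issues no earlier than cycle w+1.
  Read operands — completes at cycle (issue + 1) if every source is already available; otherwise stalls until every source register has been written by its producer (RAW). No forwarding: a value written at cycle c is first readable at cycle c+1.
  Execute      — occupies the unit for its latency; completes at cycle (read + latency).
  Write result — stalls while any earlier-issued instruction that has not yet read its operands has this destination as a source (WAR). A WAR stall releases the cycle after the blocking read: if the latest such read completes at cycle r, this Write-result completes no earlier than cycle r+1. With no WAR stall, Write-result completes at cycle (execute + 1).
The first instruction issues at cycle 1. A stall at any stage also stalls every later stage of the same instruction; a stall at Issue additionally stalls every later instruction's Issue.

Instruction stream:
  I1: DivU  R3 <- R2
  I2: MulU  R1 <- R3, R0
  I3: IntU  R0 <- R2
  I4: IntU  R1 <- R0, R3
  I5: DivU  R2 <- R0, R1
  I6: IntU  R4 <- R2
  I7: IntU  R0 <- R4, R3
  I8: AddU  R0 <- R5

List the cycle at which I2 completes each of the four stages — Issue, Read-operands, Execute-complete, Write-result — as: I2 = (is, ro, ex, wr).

[I1] 1/2/9/10
[I2] 2/11/14/15  (RAW R3: wait I1 write@10)
[I3] 3/4/5/12  (WAR R0: wait I2 read@11)
[I4] 16/17/18/19  (WAW R1: wait I2 write@15)
[I5] 17/20/27/28  (RAW R1: wait I4 write@19)
[I6] 20/29/30/31  (struct: IntU busy until I4 writes@19; RAW R2: wait I5 write@28)
[I7] 32/33/34/35  (struct: IntU busy until I6 writes@31)
[I8] 36/37/39/40  (WAW R0: wait I7 write@35)

I2 = (2, 11, 14, 15)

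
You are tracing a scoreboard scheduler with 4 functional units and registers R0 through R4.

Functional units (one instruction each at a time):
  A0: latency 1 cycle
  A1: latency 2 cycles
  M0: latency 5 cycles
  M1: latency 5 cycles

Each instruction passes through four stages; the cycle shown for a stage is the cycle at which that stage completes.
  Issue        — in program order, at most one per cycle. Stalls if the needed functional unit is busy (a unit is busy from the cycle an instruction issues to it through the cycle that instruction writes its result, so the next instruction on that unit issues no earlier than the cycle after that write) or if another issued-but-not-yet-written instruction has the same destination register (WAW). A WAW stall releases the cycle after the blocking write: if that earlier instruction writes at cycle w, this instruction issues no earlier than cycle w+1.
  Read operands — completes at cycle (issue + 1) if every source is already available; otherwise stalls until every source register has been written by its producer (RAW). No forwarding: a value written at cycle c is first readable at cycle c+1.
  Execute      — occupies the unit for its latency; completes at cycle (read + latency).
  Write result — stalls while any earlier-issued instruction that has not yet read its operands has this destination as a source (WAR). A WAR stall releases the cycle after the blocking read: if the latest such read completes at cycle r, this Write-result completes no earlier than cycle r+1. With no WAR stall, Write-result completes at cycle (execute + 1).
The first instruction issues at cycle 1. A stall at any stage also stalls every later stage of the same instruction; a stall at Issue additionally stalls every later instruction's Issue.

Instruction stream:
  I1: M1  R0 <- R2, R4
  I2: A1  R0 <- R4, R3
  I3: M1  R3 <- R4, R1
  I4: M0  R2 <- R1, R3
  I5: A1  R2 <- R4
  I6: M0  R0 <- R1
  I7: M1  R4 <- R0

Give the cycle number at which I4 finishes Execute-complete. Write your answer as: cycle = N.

cycle = 23

1) issue 1, read 2, done 7, write 8
2) issue 9, read 10, done 12, write 13  <WAW R0: wait I1 write@8>
3) issue 10, read 11, done 16, write 17
4) issue 11, read 18, done 23, write 24  <RAW R3: wait I3 write@17>
5) issue 25, read 26, done 28, write 29  <WAW R2: wait I4 write@24>
6) issue 26, read 27, done 32, write 33
7) issue 27, read 34, done 39, write 40  <RAW R0: wait I6 write@33>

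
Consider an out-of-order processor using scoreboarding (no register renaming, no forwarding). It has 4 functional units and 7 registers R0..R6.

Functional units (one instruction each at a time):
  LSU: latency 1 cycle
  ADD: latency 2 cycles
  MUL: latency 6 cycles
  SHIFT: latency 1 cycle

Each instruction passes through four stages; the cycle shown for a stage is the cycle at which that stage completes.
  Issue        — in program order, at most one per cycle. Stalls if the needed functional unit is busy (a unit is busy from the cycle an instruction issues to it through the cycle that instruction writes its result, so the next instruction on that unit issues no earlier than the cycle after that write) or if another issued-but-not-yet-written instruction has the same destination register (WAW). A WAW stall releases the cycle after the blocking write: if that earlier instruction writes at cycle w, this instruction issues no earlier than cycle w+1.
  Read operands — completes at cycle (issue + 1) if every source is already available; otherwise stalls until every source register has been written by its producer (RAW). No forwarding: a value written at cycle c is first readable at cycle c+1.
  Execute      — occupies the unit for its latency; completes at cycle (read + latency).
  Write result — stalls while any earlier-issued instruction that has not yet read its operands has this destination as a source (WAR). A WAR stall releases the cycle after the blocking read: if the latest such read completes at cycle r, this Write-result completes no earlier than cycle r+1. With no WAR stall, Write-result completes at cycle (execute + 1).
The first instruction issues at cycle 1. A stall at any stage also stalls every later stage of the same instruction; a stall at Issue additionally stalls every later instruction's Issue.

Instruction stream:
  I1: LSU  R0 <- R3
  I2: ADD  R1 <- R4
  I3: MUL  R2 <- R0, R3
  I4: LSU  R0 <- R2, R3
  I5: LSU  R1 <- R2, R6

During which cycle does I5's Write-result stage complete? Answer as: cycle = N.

[I1] 1/2/3/4
[I2] 2/3/5/6
[I3] 3/5/11/12  (RAW R0: wait I1 write@4)
[I4] 5/13/14/15  (struct: LSU busy until I1 writes@4; RAW R2: wait I3 write@12)
[I5] 16/17/18/19  (struct: LSU busy until I4 writes@15)

cycle = 19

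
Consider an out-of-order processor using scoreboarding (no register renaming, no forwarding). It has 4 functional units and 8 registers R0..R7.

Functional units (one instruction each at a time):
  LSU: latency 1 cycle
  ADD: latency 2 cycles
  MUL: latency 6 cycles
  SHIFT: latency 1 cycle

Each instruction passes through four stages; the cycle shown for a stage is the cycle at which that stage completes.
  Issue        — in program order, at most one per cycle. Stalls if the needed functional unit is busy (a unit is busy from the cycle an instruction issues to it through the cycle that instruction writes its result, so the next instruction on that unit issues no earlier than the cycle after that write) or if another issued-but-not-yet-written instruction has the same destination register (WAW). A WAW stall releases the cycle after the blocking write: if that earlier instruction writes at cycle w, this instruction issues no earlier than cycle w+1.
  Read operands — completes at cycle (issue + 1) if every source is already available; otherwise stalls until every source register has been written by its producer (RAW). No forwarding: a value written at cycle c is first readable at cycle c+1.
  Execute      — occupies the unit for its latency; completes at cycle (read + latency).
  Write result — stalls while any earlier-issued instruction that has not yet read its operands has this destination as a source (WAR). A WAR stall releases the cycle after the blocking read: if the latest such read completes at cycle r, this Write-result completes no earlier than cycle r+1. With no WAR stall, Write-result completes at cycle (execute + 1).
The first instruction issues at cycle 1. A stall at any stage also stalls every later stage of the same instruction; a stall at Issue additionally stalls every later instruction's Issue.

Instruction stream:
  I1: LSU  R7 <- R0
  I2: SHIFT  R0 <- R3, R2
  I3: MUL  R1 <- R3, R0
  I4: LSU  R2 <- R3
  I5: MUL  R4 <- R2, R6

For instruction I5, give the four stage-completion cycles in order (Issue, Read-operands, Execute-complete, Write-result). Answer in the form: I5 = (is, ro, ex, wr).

I5 = (14, 15, 21, 22)

c1: I1→LSU
c2: I1 RO | I2→SHIFT
c3: I1 EX | I2 RO | I3→MUL
c4: I1 WR R7 | I2 EX
c5: I2 WR R0 | I4→LSU
c6: I3 RO | I4 RO
c7: I4 EX
c8: I4 WR R2
c12: I3 EX
c13: I3 WR R1
c14: I5→MUL
c15: I5 RO
c21: I5 EX
c22: I5 WR R4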